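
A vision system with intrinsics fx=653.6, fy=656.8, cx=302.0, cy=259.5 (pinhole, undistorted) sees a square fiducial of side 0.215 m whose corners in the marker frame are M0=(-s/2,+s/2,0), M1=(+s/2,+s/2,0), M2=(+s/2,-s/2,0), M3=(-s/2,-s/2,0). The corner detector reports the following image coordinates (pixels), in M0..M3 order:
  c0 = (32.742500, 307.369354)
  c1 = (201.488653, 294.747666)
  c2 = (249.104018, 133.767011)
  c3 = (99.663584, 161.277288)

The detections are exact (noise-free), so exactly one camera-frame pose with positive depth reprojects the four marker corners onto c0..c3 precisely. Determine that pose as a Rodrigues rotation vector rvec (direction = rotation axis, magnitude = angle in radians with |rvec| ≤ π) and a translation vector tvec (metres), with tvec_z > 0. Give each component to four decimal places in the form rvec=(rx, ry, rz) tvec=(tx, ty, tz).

rvec=(-0.6192, 0.4253, 0.0449) tvec=(-0.1761, -0.0452, 0.7255)

Intrinsics K: fx=653.6, fy=656.8, cx=302.0, cy=259.5
Marker side s = 0.215 m; corners in marker frame (Z=0):
  M0 = (-0.1075, +0.1075, 0)
  M1 = (+0.1075, +0.1075, 0)
  M2 = (+0.1075, -0.1075, 0)
  M3 = (-0.1075, -0.1075, 0)
Detected image corners:
  c0 = (32.742500, 307.369354) px
  c1 = (201.488653, 294.747666) px
  c2 = (249.104018, 133.767011) px
  c3 = (99.663584, 161.277288) px
Planar DLT: solve 8×8 A·h = b for H (H[2,2]=1):
  H  [+656.02361 -380.17697 +143.38806]
  H  [-219.68550 +541.01900 +218.59050]
  H  [-0.55070 -0.76264 +1.00000]
B = K⁻¹H; ‖b₁‖=1.378372, ‖b₂‖=1.378372; λ = 2/(‖b₁‖+‖b₂‖) = 0.725494, sign → tz>0 ⇒ λ=+0.725494
r₁ = λ·B[:,0] = (+0.91279,-0.08481,-0.39953); r₂ = λ·B[:,1] = (-0.16634,+0.81621,-0.55329)
r₃ = r₁×r₂ = (+0.37302,+0.57150,+0.73092); SVD([r₁ r₂ r₃]) → R = UVᵀ:
  R  [+0.91279 -0.16634 +0.37302]
  R  [-0.08481 +0.81621 +0.57150]
  R  [-0.39953 -0.55329 +0.73092]
t = (-0.17606, -0.04519, +0.72549) m
tr R = 2.459916; θ = arccos((tr R − 1)/2) = 0.752536 rad = 43.117°
axis k = ((R−Rᵀ)₃₂, (R−Rᵀ)₁₃, (R−Rᵀ)₂₁) / (2 sinθ) = (-0.822828, +0.565151, +0.059645)
rvec = θ·k = (-0.619208, +0.425297, +0.044885)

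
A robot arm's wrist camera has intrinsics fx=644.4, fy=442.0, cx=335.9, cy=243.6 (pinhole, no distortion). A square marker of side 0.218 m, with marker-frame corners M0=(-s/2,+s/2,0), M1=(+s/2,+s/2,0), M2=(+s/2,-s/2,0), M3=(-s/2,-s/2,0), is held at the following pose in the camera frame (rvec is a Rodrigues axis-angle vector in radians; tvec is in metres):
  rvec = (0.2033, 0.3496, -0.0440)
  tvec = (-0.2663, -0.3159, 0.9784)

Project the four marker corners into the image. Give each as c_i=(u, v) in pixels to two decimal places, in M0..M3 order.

c0=(112.03, 154.75) c1=(231.70, 147.04) c2=(215.12, 40.20) c3=(91.72, 56.30)

Intrinsics K: fx=644.4, fy=442.0, cx=335.9, cy=243.6
Marker side s = 0.218 m; corners in marker frame (Z=0):
  M0 = (-0.1090, +0.1090, 0)
  M1 = (+0.1090, +0.1090, 0)
  M2 = (+0.1090, -0.1090, 0)
  M3 = (-0.1090, -0.1090, 0)
rvec = (0.2033, 0.3496, -0.0440), |rvec| = θ = 0.40680 rad = 23.308°
Rodrigues: sinθ=0.39567, 1−cosθ=0.08161; R = I + sinθ·[k]× + (1−cosθ)·[k]×²:
    [+0.93877 +0.07785 +0.33563]
    [-0.00775 +0.97866 -0.20532]
    [-0.34445 +0.19015 +0.91935]
t = (-0.2663, -0.3159, 0.9784) m
M0: Pc = R·M0+t = (-0.36014, -0.20838, +1.03667); u = 644.4·(-0.36014)/1.03667 + 335.9 = 112.0346, v = 442.0·(-0.20838)/1.03667 + 243.6 = 154.7536
M1: Pc = R·M1+t = (-0.15549, -0.21007, +0.96158); u = 644.4·(-0.15549)/0.96158 + 335.9 = 231.7000, v = 442.0·(-0.21007)/0.96158 + 243.6 = 147.0393
M2: Pc = R·M2+t = (-0.17246, -0.42342, +0.92013); u = 644.4·(-0.17246)/0.92013 + 335.9 = 215.1206, v = 442.0·(-0.42342)/0.92013 + 243.6 = 40.2033
M3: Pc = R·M3+t = (-0.37711, -0.42173, +0.99522); u = 644.4·(-0.37711)/0.99522 + 335.9 = 91.7217, v = 442.0·(-0.42173)/0.99522 + 243.6 = 56.2998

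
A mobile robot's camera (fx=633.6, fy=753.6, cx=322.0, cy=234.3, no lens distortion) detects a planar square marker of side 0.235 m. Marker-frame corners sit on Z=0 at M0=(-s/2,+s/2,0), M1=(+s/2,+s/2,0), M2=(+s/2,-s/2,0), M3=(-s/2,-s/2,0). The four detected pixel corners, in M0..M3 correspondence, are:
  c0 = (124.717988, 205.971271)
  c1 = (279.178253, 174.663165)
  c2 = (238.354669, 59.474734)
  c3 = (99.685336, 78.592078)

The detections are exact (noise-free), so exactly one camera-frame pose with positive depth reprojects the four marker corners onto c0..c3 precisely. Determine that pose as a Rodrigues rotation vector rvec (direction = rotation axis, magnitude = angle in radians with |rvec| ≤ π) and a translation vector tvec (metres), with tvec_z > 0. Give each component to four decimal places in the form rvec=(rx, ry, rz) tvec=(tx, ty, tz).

Intrinsics K: fx=633.6, fy=753.6, cx=322.0, cy=234.3
Marker side s = 0.235 m; corners in marker frame (Z=0):
  M0 = (-0.1175, +0.1175, 0)
  M1 = (+0.1175, +0.1175, 0)
  M2 = (+0.1175, -0.1175, 0)
  M3 = (-0.1175, -0.1175, 0)
Detected image corners:
  c0 = (124.717988, 205.971271) px
  c1 = (279.178253, 174.663165) px
  c2 = (238.354669, 59.474734) px
  c3 = (99.685336, 78.592078) px
Planar DLT: solve 8×8 A·h = b for H (H[2,2]=1):
  H  [+680.49458 +43.10042 +187.19370]
  H  [-64.49108 +446.42902 +125.42971]
  H  [+0.31758 -0.52982 +1.00000]
B = K⁻¹H; ‖b₁‖=0.983716, ‖b₂‖=0.983716; λ = 2/(‖b₁‖+‖b₂‖) = 1.016553, sign → tz>0 ⇒ λ=+1.016553
r₁ = λ·B[:,0] = (+0.92772,-0.18737,+0.32284); r₂ = λ·B[:,1] = (+0.34287,+0.76965,-0.53859)
r₃ = r₁×r₂ = (-0.14756,+0.61035,+0.77827); SVD([r₁ r₂ r₃]) → R = UVᵀ:
  R  [+0.92772 +0.34287 -0.14756]
  R  [-0.18737 +0.76965 +0.61035]
  R  [+0.32284 -0.53859 +0.77827]
t = (-0.21628, -0.14686, +1.01655) m
tr R = 2.475641; θ = arccos((tr R − 1)/2) = 0.740960 rad = 42.454°
axis k = ((R−Rᵀ)₃₂, (R−Rᵀ)₁₃, (R−Rᵀ)₂₁) / (2 sinθ) = (-0.851071, -0.348444, -0.392766)
rvec = θ·k = (-0.630610, -0.258183, -0.291024)

rvec=(-0.6306, -0.2582, -0.2910) tvec=(-0.2163, -0.1469, 1.0166)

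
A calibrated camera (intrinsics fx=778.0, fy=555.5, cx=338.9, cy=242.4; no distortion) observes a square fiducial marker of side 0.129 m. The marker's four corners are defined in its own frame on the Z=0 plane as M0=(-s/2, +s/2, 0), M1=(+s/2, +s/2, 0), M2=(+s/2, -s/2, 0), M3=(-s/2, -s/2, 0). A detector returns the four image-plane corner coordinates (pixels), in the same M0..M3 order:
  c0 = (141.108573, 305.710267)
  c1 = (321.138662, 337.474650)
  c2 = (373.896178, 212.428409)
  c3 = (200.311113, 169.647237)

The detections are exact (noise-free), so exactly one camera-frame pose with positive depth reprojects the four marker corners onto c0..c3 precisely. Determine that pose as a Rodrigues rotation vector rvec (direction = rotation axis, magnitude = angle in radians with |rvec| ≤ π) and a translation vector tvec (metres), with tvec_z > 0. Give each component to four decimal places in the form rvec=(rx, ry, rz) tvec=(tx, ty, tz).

Intrinsics K: fx=778.0, fy=555.5, cx=338.9, cy=242.4
Marker side s = 0.129 m; corners in marker frame (Z=0):
  M0 = (-0.0645, +0.0645, 0)
  M1 = (+0.0645, +0.0645, 0)
  M2 = (+0.0645, -0.0645, 0)
  M3 = (-0.0645, -0.0645, 0)
Detected image corners:
  c0 = (141.108573, 305.710267) px
  c1 = (321.138662, 337.474650) px
  c2 = (373.896178, 212.428409) px
  c3 = (200.311113, 169.647237) px
Planar DLT: solve 8×8 A·h = b for H (H[2,2]=1):
  H  [+1545.10703 -450.80044 +263.08119]
  H  [+461.85813 +992.45649 +256.83381]
  H  [+0.67390 -0.06921 +1.00000]
B = K⁻¹H; ‖b₁‖=1.899281, ‖b₂‖=1.899281; λ = 2/(‖b₁‖+‖b₂‖) = 0.526515, sign → tz>0 ⇒ λ=+0.526515
r₁ = λ·B[:,0] = (+0.89110,+0.28293,+0.35482); r₂ = λ·B[:,1] = (-0.28921,+0.95657,-0.03644)
r₃ = r₁×r₂ = (-0.34972,-0.07015,+0.93422); SVD([r₁ r₂ r₃]) → R = UVᵀ:
  R  [+0.89110 -0.28921 -0.34972]
  R  [+0.28293 +0.95657 -0.07015]
  R  [+0.35482 -0.03644 +0.93422]
t = (-0.05131, +0.01368, +0.52651) m
tr R = 2.781894; θ = arccos((tr R − 1)/2) = 0.471370 rad = 27.007°
axis k = ((R−Rᵀ)₃₂, (R−Rᵀ)₁₃, (R−Rᵀ)₂₁) / (2 sinθ) = (+0.037114, -0.775741, +0.629958)
rvec = θ·k = (+0.017495, -0.365661, +0.296943)

rvec=(0.0175, -0.3657, 0.2969) tvec=(-0.0513, 0.0137, 0.5265)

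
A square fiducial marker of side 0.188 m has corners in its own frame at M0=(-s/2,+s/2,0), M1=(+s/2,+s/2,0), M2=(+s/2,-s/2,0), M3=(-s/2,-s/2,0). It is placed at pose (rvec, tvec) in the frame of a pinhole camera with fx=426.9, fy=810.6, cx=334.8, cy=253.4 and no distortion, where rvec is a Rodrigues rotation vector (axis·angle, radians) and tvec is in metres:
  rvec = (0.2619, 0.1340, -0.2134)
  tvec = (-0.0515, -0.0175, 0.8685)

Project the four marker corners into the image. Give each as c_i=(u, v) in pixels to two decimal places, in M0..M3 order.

Intrinsics K: fx=426.9, fy=810.6, cx=334.8, cy=253.4
Marker side s = 0.188 m; corners in marker frame (Z=0):
  M0 = (-0.0940, +0.0940, 0)
  M1 = (+0.0940, +0.0940, 0)
  M2 = (+0.0940, -0.0940, 0)
  M3 = (-0.0940, -0.0940, 0)
rvec = (0.2619, 0.1340, -0.2134), |rvec| = θ = 0.36344 rad = 20.823°
Rodrigues: sinθ=0.35549, 1−cosθ=0.06532; R = I + sinθ·[k]× + (1−cosθ)·[k]×²:
    [+0.96860 +0.22609 +0.10343]
    [-0.19138 +0.94356 -0.27031]
    [-0.15871 +0.24203 +0.95720]
t = (-0.0515, -0.0175, 0.8685) m
M0: Pc = R·M0+t = (-0.12130, +0.08918, +0.90617); u = 426.9·(-0.12130)/0.90617 + 334.8 = 277.6569, v = 810.6·(+0.08918)/0.90617 + 253.4 = 333.1783
M1: Pc = R·M1+t = (+0.06080, +0.05321, +0.87633); u = 426.9·(+0.06080)/0.87633 + 334.8 = 364.4187, v = 810.6·(+0.05321)/0.87633 + 253.4 = 302.6143
M2: Pc = R·M2+t = (+0.01830, -0.12418, +0.83083); u = 426.9·(+0.01830)/0.83083 + 334.8 = 344.2010, v = 810.6·(-0.12418)/0.83083 + 253.4 = 132.2397
M3: Pc = R·M3+t = (-0.16380, -0.08821, +0.86067); u = 426.9·(-0.16380)/0.86067 + 334.8 = 253.5532, v = 810.6·(-0.08821)/0.86067 + 253.4 = 170.3261

c0=(277.66, 333.18) c1=(364.42, 302.61) c2=(344.20, 132.24) c3=(253.55, 170.33)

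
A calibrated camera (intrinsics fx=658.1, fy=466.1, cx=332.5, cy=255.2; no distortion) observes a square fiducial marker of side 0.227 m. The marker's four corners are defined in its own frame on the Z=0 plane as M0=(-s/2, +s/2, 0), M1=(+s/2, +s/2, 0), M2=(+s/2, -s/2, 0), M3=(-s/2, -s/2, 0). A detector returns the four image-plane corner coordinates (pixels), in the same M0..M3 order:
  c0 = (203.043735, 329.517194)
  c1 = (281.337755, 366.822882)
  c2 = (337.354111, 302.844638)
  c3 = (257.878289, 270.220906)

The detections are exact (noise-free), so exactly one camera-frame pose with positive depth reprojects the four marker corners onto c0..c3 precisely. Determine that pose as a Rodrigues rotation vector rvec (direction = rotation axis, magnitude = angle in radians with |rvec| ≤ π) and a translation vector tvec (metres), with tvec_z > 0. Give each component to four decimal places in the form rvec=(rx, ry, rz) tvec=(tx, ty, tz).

Intrinsics K: fx=658.1, fy=466.1, cx=332.5, cy=255.2
Marker side s = 0.227 m; corners in marker frame (Z=0):
  M0 = (-0.1135, +0.1135, 0)
  M1 = (+0.1135, +0.1135, 0)
  M2 = (+0.1135, -0.1135, 0)
  M3 = (-0.1135, -0.1135, 0)
Detected image corners:
  c0 = (203.043735, 329.517194) px
  c1 = (281.337755, 366.822882) px
  c2 = (337.354111, 302.844638) px
  c3 = (257.878289, 270.220906) px
Planar DLT: solve 8×8 A·h = b for H (H[2,2]=1):
  H  [+275.74363 -276.72300 +269.09286]
  H  [+69.46263 +232.84443 +316.40057]
  H  [-0.26603 -0.12092 +1.00000]
B = K⁻¹H; ‖b₁‖=0.681084, ‖b₂‖=0.681084; λ = 2/(‖b₁‖+‖b₂‖) = 1.468247, sign → tz>0 ⇒ λ=+1.468247
r₁ = λ·B[:,0] = (+0.81254,+0.43267,-0.39060); r₂ = λ·B[:,1] = (-0.52768,+0.83068,-0.17754)
r₃ = r₁×r₂ = (+0.24765,+0.35037,+0.90328); SVD([r₁ r₂ r₃]) → R = UVᵀ:
  R  [+0.81254 -0.52768 +0.24765]
  R  [+0.43267 +0.83068 +0.35037]
  R  [-0.39060 -0.17754 +0.90328]
t = (-0.14146, +0.19279, +1.46825) m
tr R = 2.546504; θ = arccos((tr R − 1)/2) = 0.686843 rad = 39.353°
axis k = ((R−Rᵀ)₃₂, (R−Rᵀ)₁₃, (R−Rᵀ)₂₁) / (2 sinθ) = (-0.416268, +0.503271, +0.757258)
rvec = θ·k = (-0.285910, +0.345668, +0.520117)

rvec=(-0.2859, 0.3457, 0.5201) tvec=(-0.1415, 0.1928, 1.4682)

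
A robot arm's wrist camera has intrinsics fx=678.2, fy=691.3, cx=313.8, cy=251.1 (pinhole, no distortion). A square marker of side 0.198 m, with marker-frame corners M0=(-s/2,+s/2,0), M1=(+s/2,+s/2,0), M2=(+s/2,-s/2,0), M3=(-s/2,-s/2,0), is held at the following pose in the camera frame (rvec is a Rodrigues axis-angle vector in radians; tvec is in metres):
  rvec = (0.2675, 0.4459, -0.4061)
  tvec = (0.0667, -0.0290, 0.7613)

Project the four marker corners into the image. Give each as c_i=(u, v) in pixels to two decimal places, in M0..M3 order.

Intrinsics K: fx=678.2, fy=691.3, cx=313.8, cy=251.1
Marker side s = 0.198 m; corners in marker frame (Z=0):
  M0 = (-0.0990, +0.0990, 0)
  M1 = (+0.0990, +0.0990, 0)
  M2 = (+0.0990, -0.0990, 0)
  M3 = (-0.0990, -0.0990, 0)
rvec = (0.2675, 0.4459, -0.4061), |rvec| = θ = 0.65977 rad = 37.802°
Rodrigues: sinθ=0.61294, 1−cosθ=0.20987; R = I + sinθ·[k]× + (1−cosθ)·[k]×²:
    [+0.82463 +0.43478 +0.36187]
    [-0.31977 +0.88599 -0.33581]
    [-0.46662 +0.16121 +0.86964]
t = (0.0667, -0.0290, 0.7613) m
M0: Pc = R·M0+t = (+0.02810, +0.09037, +0.82346); u = 678.2·(+0.02810)/0.82346 + 313.8 = 336.9471, v = 691.3·(+0.09037)/0.82346 + 251.1 = 326.9665
M1: Pc = R·M1+t = (+0.19138, +0.02706, +0.73106); u = 678.2·(+0.19138)/0.73106 + 313.8 = 491.3425, v = 691.3·(+0.02706)/0.73106 + 251.1 = 276.6847
M2: Pc = R·M2+t = (+0.10530, -0.14837, +0.69914); u = 678.2·(+0.10530)/0.69914 + 313.8 = 415.9409, v = 691.3·(-0.14837)/0.69914 + 251.1 = 104.3950
M3: Pc = R·M3+t = (-0.05798, -0.08506, +0.79154); u = 678.2·(-0.05798)/0.79154 + 313.8 = 264.1205, v = 691.3·(-0.08506)/0.79154 + 251.1 = 176.8148

c0=(336.95, 326.97) c1=(491.34, 276.68) c2=(415.94, 104.40) c3=(264.12, 176.81)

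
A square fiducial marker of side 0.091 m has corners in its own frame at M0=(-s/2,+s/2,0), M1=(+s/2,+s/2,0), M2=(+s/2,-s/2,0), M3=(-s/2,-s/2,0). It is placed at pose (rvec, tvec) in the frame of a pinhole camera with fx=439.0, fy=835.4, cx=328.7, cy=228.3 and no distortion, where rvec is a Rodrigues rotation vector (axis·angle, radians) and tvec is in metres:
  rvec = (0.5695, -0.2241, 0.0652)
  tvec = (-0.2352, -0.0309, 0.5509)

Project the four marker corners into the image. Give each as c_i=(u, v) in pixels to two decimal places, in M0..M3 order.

Intrinsics K: fx=439.0, fy=835.4, cx=328.7, cy=228.3
Marker side s = 0.091 m; corners in marker frame (Z=0):
  M0 = (-0.0455, +0.0455, 0)
  M1 = (+0.0455, +0.0455, 0)
  M2 = (+0.0455, -0.0455, 0)
  M3 = (-0.0455, -0.0455, 0)
rvec = (0.5695, -0.2241, 0.0652), |rvec| = θ = 0.61547 rad = 35.264°
Rodrigues: sinθ=0.57734, 1−cosθ=0.18350; R = I + sinθ·[k]× + (1−cosθ)·[k]×²:
    [+0.97361 -0.12298 -0.19223]
    [-0.00066 +0.84083 -0.54130]
    [+0.22820 +0.52714 +0.81856]
t = (-0.2352, -0.0309, 0.5509) m
M0: Pc = R·M0+t = (-0.28510, +0.00739, +0.56450); u = 439.0·(-0.28510)/0.56450 + 328.7 = 106.9880, v = 835.4·(+0.00739)/0.56450 + 228.3 = 239.2333
M1: Pc = R·M1+t = (-0.19650, +0.00733, +0.58527); u = 439.0·(-0.19650)/0.58527 + 328.7 = 181.3113, v = 835.4·(+0.00733)/0.58527 + 228.3 = 238.7593
M2: Pc = R·M2+t = (-0.18530, -0.06919, +0.53730); u = 439.0·(-0.18530)/0.53730 + 328.7 = 177.2966, v = 835.4·(-0.06919)/0.53730 + 228.3 = 120.7255
M3: Pc = R·M3+t = (-0.27390, -0.06913, +0.51653); u = 439.0·(-0.27390)/0.51653 + 328.7 = 95.9095, v = 835.4·(-0.06913)/0.51653 + 228.3 = 116.4981

c0=(106.99, 239.23) c1=(181.31, 238.76) c2=(177.30, 120.73) c3=(95.91, 116.50)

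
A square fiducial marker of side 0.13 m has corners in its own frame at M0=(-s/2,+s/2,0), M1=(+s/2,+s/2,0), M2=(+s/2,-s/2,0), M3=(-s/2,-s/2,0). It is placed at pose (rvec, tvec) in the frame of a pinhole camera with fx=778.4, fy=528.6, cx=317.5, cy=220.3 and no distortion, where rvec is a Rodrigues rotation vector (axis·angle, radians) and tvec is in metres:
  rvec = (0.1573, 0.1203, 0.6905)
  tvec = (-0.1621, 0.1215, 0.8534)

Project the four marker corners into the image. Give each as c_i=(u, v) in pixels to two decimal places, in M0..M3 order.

c0=(91.50, 298.87) c1=(179.34, 350.74) c2=(250.72, 292.13) c3=(159.77, 239.31)

Intrinsics K: fx=778.4, fy=528.6, cx=317.5, cy=220.3
Marker side s = 0.13 m; corners in marker frame (Z=0):
  M0 = (-0.0650, +0.0650, 0)
  M1 = (+0.0650, +0.0650, 0)
  M2 = (+0.0650, -0.0650, 0)
  M3 = (-0.0650, -0.0650, 0)
rvec = (0.1573, 0.1203, 0.6905), |rvec| = θ = 0.71834 rad = 41.158°
Rodrigues: sinθ=0.65813, 1−cosθ=0.24710; R = I + sinθ·[k]× + (1−cosθ)·[k]×²:
    [+0.76475 -0.62357 +0.16223]
    [+0.64169 +0.75983 -0.10434]
    [-0.05821 +0.18389 +0.98122]
t = (-0.1621, 0.1215, 0.8534) m
M0: Pc = R·M0+t = (-0.25234, +0.12918, +0.86914); u = 778.4·(-0.25234)/0.86914 + 317.5 = 91.5032, v = 528.6·(+0.12918)/0.86914 + 220.3 = 298.8655
M1: Pc = R·M1+t = (-0.15292, +0.21260, +0.86157); u = 778.4·(-0.15292)/0.86157 + 317.5 = 179.3390, v = 528.6·(+0.21260)/0.86157 + 220.3 = 350.7362
M2: Pc = R·M2+t = (-0.07186, +0.11382, +0.83766); u = 778.4·(-0.07186)/0.83766 + 317.5 = 250.7247, v = 528.6·(+0.11382)/0.83766 + 220.3 = 292.1256
M3: Pc = R·M3+t = (-0.17128, +0.03040, +0.84523); u = 778.4·(-0.17128)/0.84523 + 317.5 = 159.7655, v = 528.6·(+0.03040)/0.84523 + 220.3 = 239.3125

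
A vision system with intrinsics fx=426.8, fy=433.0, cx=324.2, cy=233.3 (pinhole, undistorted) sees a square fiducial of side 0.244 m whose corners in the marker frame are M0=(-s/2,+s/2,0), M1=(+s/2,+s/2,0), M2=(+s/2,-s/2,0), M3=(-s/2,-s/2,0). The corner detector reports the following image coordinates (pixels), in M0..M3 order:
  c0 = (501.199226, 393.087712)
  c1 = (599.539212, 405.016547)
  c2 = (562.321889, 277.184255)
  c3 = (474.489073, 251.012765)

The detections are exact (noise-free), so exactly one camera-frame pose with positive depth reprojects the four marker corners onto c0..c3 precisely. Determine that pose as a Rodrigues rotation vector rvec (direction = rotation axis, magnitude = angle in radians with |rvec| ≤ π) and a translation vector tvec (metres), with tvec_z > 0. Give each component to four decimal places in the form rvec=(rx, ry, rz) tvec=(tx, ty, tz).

rvec=(-0.5064, -0.4731, 0.1302) tvec=(0.3827, 0.1666, 0.7708)

Intrinsics K: fx=426.8, fy=433.0, cx=324.2, cy=233.3
Marker side s = 0.244 m; corners in marker frame (Z=0):
  M0 = (-0.1220, +0.1220, 0)
  M1 = (+0.1220, +0.1220, 0)
  M2 = (+0.1220, -0.1220, 0)
  M3 = (-0.1220, -0.1220, 0)
Detected image corners:
  c0 = (501.199226, 393.087712) px
  c1 = (599.539212, 405.016547) px
  c2 = (562.321889, 277.184255) px
  c3 = (474.489073, 251.012765) px
Planar DLT: solve 8×8 A·h = b for H (H[2,2]=1):
  H  [+659.40164 -210.84046 +536.10591]
  H  [+253.83878 +338.26932 +326.89614]
  H  [+0.52319 -0.64226 +1.00000]
B = K⁻¹H; ‖b₁‖=1.297408, ‖b₂‖=1.297408; λ = 2/(‖b₁‖+‖b₂‖) = 0.770767, sign → tz>0 ⇒ λ=+0.770767
r₁ = λ·B[:,0] = (+0.88451,+0.23457,+0.40326); r₂ = λ·B[:,1] = (-0.00473,+0.86886,-0.49503)
r₃ = r₁×r₂ = (-0.46650,+0.43595,+0.76963); SVD([r₁ r₂ r₃]) → R = UVᵀ:
  R  [+0.88451 -0.00473 -0.46650]
  R  [+0.23457 +0.86886 +0.43595]
  R  [+0.40326 -0.49503 +0.76963]
t = (+0.38269, +0.16661, +0.77077) m
tr R = 2.523000; θ = arccos((tr R − 1)/2) = 0.705172 rad = 40.403°
axis k = ((R−Rᵀ)₃₂, (R−Rᵀ)₁₃, (R−Rᵀ)₂₁) / (2 sinθ) = (-0.718167, -0.670938, +0.184603)
rvec = θ·k = (-0.506431, -0.473127, +0.130177)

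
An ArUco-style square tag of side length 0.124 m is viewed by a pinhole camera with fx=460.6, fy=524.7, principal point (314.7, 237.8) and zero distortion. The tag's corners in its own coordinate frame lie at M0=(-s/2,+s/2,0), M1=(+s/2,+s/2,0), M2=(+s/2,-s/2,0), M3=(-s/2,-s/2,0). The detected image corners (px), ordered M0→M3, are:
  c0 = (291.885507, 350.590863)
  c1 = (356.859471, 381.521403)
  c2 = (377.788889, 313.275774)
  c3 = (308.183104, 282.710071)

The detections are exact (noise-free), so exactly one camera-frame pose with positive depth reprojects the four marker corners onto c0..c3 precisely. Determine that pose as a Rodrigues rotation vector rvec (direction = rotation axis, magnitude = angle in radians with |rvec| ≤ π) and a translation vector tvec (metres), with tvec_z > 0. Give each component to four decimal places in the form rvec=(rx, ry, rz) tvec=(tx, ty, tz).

Intrinsics K: fx=460.6, fy=524.7, cx=314.7, cy=237.8
Marker side s = 0.124 m; corners in marker frame (Z=0):
  M0 = (-0.0620, +0.0620, 0)
  M1 = (+0.0620, +0.0620, 0)
  M2 = (+0.0620, -0.0620, 0)
  M3 = (-0.0620, -0.0620, 0)
Detected image corners:
  c0 = (291.885507, 350.590863) px
  c1 = (356.859471, 381.521403) px
  c2 = (377.788889, 313.275774) px
  c3 = (308.183104, 282.710071) px
Planar DLT: solve 8×8 A·h = b for H (H[2,2]=1):
  H  [+454.89562 +11.30042 +332.85548]
  H  [+161.23964 +709.18081 +332.79414]
  H  [-0.26135 +0.48282 +1.00000]
B = K⁻¹H; ‖b₁‖=1.268672, ‖b₂‖=1.268672; λ = 2/(‖b₁‖+‖b₂‖) = 0.788226, sign → tz>0 ⇒ λ=+0.788226
r₁ = λ·B[:,0] = (+0.91921,+0.33558,-0.20600); r₂ = λ·B[:,1] = (-0.24068,+0.89288,+0.38057)
r₃ = r₁×r₂ = (+0.31165,-0.30024,+0.90152); SVD([r₁ r₂ r₃]) → R = UVᵀ:
  R  [+0.91921 -0.24068 +0.31165]
  R  [+0.33558 +0.89288 -0.30024]
  R  [-0.20600 +0.38057 +0.90152]
t = (+0.03107, +0.14270, +0.78823) m
tr R = 2.713608; θ = arccos((tr R − 1)/2) = 0.541757 rad = 31.040°
axis k = ((R−Rᵀ)₃₂, (R−Rᵀ)₁₃, (R−Rᵀ)₂₁) / (2 sinθ) = (+0.660163, +0.501942, +0.558784)
rvec = θ·k = (+0.357647, +0.271931, +0.302725)

rvec=(0.3576, 0.2719, 0.3027) tvec=(0.0311, 0.1427, 0.7882)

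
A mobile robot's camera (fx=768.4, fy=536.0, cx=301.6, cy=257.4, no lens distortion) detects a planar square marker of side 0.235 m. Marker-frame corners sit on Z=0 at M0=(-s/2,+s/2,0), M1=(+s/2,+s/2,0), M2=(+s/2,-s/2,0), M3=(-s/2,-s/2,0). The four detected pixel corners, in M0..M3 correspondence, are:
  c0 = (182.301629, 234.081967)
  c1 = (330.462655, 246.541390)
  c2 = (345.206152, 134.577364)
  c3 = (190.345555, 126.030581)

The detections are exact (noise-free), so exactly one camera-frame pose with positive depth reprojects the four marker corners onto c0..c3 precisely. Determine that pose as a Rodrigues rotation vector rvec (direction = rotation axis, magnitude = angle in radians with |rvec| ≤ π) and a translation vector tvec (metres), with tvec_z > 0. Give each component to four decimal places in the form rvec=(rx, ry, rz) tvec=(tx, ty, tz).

Intrinsics K: fx=768.4, fy=536.0, cx=301.6, cy=257.4
Marker side s = 0.235 m; corners in marker frame (Z=0):
  M0 = (-0.1175, +0.1175, 0)
  M1 = (+0.1175, +0.1175, 0)
  M2 = (+0.1175, -0.1175, 0)
  M3 = (-0.1175, -0.1175, 0)
Detected image corners:
  c0 = (182.301629, 234.081967) px
  c1 = (330.462655, 246.541390) px
  c2 = (345.206152, 134.577364) px
  c3 = (190.345555, 126.030581) px
Planar DLT: solve 8×8 A·h = b for H (H[2,2]=1):
  H  [+600.37559 -2.20174 +260.46514]
  H  [+13.71422 +500.47903 +186.33848]
  H  [-0.16811 +0.17552 +1.00000]
B = K⁻¹H; ‖b₁‖=0.870348, ‖b₂‖=0.870348; λ = 2/(‖b₁‖+‖b₂‖) = 1.148966, sign → tz>0 ⇒ λ=+1.148966
r₁ = λ·B[:,0] = (+0.97354,+0.12215,-0.19315); r₂ = λ·B[:,1] = (-0.08245,+0.97598,+0.20167)
r₃ = r₁×r₂ = (+0.21314,-0.18041,+0.96022); SVD([r₁ r₂ r₃]) → R = UVᵀ:
  R  [+0.97354 -0.08245 +0.21314]
  R  [+0.12215 +0.97598 -0.18041]
  R  [-0.19315 +0.20167 +0.96022]
t = (-0.06151, -0.15233, +1.14897) m
tr R = 2.909734; θ = arccos((tr R − 1)/2) = 0.301585 rad = 17.280°
axis k = ((R−Rᵀ)₃₂, (R−Rᵀ)₁₃, (R−Rᵀ)₂₁) / (2 sinθ) = (+0.643151, +0.683916, +0.344406)
rvec = θ·k = (+0.193965, +0.206259, +0.103868)

rvec=(0.1940, 0.2063, 0.1039) tvec=(-0.0615, -0.1523, 1.1490)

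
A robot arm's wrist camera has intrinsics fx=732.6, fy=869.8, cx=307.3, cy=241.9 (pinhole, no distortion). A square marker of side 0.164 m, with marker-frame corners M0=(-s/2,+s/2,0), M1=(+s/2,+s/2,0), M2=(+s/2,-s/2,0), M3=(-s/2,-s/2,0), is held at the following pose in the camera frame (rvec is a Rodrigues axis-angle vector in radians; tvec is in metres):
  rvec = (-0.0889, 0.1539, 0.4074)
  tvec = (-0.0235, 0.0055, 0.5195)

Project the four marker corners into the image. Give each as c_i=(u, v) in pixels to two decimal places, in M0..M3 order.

Intrinsics K: fx=732.6, fy=869.8, cx=307.3, cy=241.9
Marker side s = 0.164 m; corners in marker frame (Z=0):
  M0 = (-0.0820, +0.0820, 0)
  M1 = (+0.0820, +0.0820, 0)
  M2 = (+0.0820, -0.0820, 0)
  M3 = (-0.0820, -0.0820, 0)
rvec = (-0.0889, 0.1539, 0.4074), |rvec| = θ = 0.44448 rad = 25.467°
Rodrigues: sinθ=0.42999, 1−cosθ=0.09717; R = I + sinθ·[k]× + (1−cosθ)·[k]×²:
    [+0.90672 -0.40085 +0.13107]
    [+0.38739 +0.91448 +0.11684]
    [-0.16670 -0.05516 +0.98446]
t = (-0.0235, 0.0055, 0.5195) m
M0: Pc = R·M0+t = (-0.13072, +0.04872, +0.52865); u = 732.6·(-0.13072)/0.52865 + 307.3 = 126.1467, v = 869.8·(+0.04872)/0.52865 + 241.9 = 322.0637
M1: Pc = R·M1+t = (+0.01798, +0.11225, +0.50131); u = 732.6·(+0.01798)/0.50131 + 307.3 = 333.5781, v = 869.8·(+0.11225)/0.50131 + 241.9 = 436.6668
M2: Pc = R·M2+t = (+0.08372, -0.03772, +0.51035); u = 732.6·(+0.08372)/0.51035 + 307.3 = 427.4785, v = 869.8·(-0.03772)/0.51035 + 241.9 = 177.6106
M3: Pc = R·M3+t = (-0.06498, -0.10125, +0.53769); u = 732.6·(-0.06498)/0.53769 + 307.3 = 218.7631, v = 869.8·(-0.10125)/0.53769 + 241.9 = 78.1070

c0=(126.15, 322.06) c1=(333.58, 436.67) c2=(427.48, 177.61) c3=(218.76, 78.11)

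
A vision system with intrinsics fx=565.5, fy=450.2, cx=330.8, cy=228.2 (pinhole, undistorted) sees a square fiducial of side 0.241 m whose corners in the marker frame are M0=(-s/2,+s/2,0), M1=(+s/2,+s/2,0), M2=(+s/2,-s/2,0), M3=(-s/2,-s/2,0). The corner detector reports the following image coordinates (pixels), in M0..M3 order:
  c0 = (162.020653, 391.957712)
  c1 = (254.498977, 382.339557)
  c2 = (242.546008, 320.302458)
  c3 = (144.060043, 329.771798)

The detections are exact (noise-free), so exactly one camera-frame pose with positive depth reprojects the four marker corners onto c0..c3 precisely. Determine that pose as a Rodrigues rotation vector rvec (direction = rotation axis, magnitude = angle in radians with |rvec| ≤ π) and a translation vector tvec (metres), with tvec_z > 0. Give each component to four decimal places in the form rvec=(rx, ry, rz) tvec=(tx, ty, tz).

Intrinsics K: fx=565.5, fy=450.2, cx=330.8, cy=228.2
Marker side s = 0.241 m; corners in marker frame (Z=0):
  M0 = (-0.1205, +0.1205, 0)
  M1 = (+0.1205, +0.1205, 0)
  M2 = (+0.1205, -0.1205, 0)
  M3 = (-0.1205, -0.1205, 0)
Detected image corners:
  c0 = (162.020653, 391.957712) px
  c1 = (254.498977, 382.339557) px
  c2 = (242.546008, 320.302458) px
  c3 = (144.060043, 329.771798) px
Planar DLT: solve 8×8 A·h = b for H (H[2,2]=1):
  H  [+405.62517 +112.86954 +201.29099]
  H  [-22.20402 +347.96255 +357.01312]
  H  [+0.04888 +0.25342 +1.00000]
B = K⁻¹H; ‖b₁‖=0.694389, ‖b₂‖=0.694390; λ = 2/(‖b₁‖+‖b₂‖) = 1.440114, sign → tz>0 ⇒ λ=+1.440114
r₁ = λ·B[:,0] = (+0.99180,-0.10671,+0.07039); r₂ = λ·B[:,1] = (+0.07395,+0.92809,+0.36495)
r₃ = r₁×r₂ = (-0.10427,-0.35675,+0.92836); SVD([r₁ r₂ r₃]) → R = UVᵀ:
  R  [+0.99180 +0.07395 -0.10427]
  R  [-0.10671 +0.92809 -0.35675]
  R  [+0.07039 +0.36495 +0.92836]
t = (-0.32981, +0.41205, +1.44011) m
tr R = 2.848243; θ = arccos((tr R − 1)/2) = 0.392067 rad = 22.464°
axis k = ((R−Rᵀ)₃₂, (R−Rᵀ)₁₃, (R−Rᵀ)₂₁) / (2 sinθ) = (+0.944390, -0.228564, -0.236404)
rvec = θ·k = (+0.370264, -0.089612, -0.092686)

rvec=(0.3703, -0.0896, -0.0927) tvec=(-0.3298, 0.4121, 1.4401)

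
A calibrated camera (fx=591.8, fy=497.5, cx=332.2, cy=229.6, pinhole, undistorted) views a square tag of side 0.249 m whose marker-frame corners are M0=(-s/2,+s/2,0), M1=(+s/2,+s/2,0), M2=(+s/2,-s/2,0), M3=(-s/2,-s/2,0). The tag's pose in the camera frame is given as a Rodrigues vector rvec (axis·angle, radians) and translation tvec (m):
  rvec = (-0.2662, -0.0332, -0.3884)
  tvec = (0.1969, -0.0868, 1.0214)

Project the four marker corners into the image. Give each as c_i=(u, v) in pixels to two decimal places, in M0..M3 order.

c0=(409.99, 265.23) c1=(544.68, 218.72) c2=(479.75, 115.48) c3=(351.83, 157.18)

Intrinsics K: fx=591.8, fy=497.5, cx=332.2, cy=229.6
Marker side s = 0.249 m; corners in marker frame (Z=0):
  M0 = (-0.1245, +0.1245, 0)
  M1 = (+0.1245, +0.1245, 0)
  M2 = (+0.1245, -0.1245, 0)
  M3 = (-0.1245, -0.1245, 0)
rvec = (-0.2662, -0.0332, -0.3884), |rvec| = θ = 0.47204 rad = 27.046°
Rodrigues: sinθ=0.45470, 1−cosθ=0.10936; R = I + sinθ·[k]× + (1−cosθ)·[k]×²:
    [+0.92542 +0.37847 +0.01876]
    [-0.36980 +0.89118 +0.26275]
    [+0.08272 -0.25010 +0.96468]
t = (0.1969, -0.0868, 1.0214) m
M0: Pc = R·M0+t = (+0.12880, +0.07019, +0.97996); u = 591.8·(+0.12880)/0.97996 + 332.2 = 409.9853, v = 497.5·(+0.07019)/0.97996 + 229.6 = 265.2347
M1: Pc = R·M1+t = (+0.35923, -0.02189, +1.00056); u = 591.8·(+0.35923)/1.00056 + 332.2 = 544.6758, v = 497.5·(-0.02189)/1.00056 + 229.6 = 218.7171
M2: Pc = R·M2+t = (+0.26500, -0.24379, +1.06284); u = 591.8·(+0.26500)/1.06284 + 332.2 = 479.7525, v = 497.5·(-0.24379)/1.06284 + 229.6 = 115.4839
M3: Pc = R·M3+t = (+0.03457, -0.15171, +1.04224); u = 591.8·(+0.03457)/1.04224 + 332.2 = 351.8266, v = 497.5·(-0.15171)/1.04224 + 229.6 = 157.1818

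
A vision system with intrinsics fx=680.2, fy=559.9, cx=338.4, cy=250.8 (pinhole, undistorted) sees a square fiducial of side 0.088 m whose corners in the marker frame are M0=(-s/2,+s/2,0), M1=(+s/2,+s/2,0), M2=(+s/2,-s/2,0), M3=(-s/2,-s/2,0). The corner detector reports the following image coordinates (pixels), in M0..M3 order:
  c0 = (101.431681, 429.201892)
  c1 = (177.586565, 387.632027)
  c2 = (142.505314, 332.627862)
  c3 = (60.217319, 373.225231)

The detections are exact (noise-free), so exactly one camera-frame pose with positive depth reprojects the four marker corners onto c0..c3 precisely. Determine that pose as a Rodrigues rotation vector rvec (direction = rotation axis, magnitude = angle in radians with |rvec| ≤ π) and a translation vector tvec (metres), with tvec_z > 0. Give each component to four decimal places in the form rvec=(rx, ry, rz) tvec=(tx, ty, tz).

rvec=(0.3138, -0.5462, -0.4316) tvec=(-0.2183, 0.1593, 0.6861)

Intrinsics K: fx=680.2, fy=559.9, cx=338.4, cy=250.8
Marker side s = 0.088 m; corners in marker frame (Z=0):
  M0 = (-0.0440, +0.0440, 0)
  M1 = (+0.0440, +0.0440, 0)
  M2 = (+0.0440, -0.0440, 0)
  M3 = (-0.0440, -0.0440, 0)
Detected image corners:
  c0 = (101.431681, 429.201892) px
  c1 = (177.586565, 387.632027) px
  c2 = (142.505314, 332.627862) px
  c3 = (60.217319, 373.225231) px
Planar DLT: solve 8×8 A·h = b for H (H[2,2]=1):
  H  [+974.86662 +502.12830 +122.01289]
  H  [-228.33094 +850.38632 +380.81049]
  H  [+0.62697 +0.57784 +1.00000]
B = K⁻¹H; ‖b₁‖=1.457606, ‖b₂‖=1.457606; λ = 2/(‖b₁‖+‖b₂‖) = 0.686057, sign → tz>0 ⇒ λ=+0.686057
r₁ = λ·B[:,0] = (+0.76927,-0.47245,+0.43014); r₂ = λ·B[:,1] = (+0.30923,+0.86442,+0.39643)
r₃ = r₁×r₂ = (-0.55911,-0.17195,+0.81107); SVD([r₁ r₂ r₃]) → R = UVᵀ:
  R  [+0.76927 +0.30923 -0.55911]
  R  [-0.47245 +0.86442 -0.17195]
  R  [+0.43014 +0.39643 +0.81107]
t = (-0.21825, +0.15930, +0.68606) m
tr R = 2.444754; θ = arccos((tr R − 1)/2) = 0.763563 rad = 43.749°
axis k = ((R−Rᵀ)₃₂, (R−Rᵀ)₁₃, (R−Rᵀ)₂₁) / (2 sinθ) = (+0.410975, -0.715291, -0.565207)
rvec = θ·k = (+0.313805, -0.546169, -0.431571)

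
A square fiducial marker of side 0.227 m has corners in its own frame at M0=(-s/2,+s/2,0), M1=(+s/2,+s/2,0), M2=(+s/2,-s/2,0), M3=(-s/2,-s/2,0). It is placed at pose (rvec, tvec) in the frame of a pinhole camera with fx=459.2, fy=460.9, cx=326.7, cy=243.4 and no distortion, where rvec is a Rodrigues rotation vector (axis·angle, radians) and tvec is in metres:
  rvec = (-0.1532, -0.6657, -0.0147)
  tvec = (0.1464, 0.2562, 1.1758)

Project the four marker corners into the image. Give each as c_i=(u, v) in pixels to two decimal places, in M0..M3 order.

c0=(353.74, 397.43) c1=(417.33, 382.93) c2=(409.93, 297.49) c3=(347.17, 300.93)

Intrinsics K: fx=459.2, fy=460.9, cx=326.7, cy=243.4
Marker side s = 0.227 m; corners in marker frame (Z=0):
  M0 = (-0.1135, +0.1135, 0)
  M1 = (+0.1135, +0.1135, 0)
  M2 = (+0.1135, -0.1135, 0)
  M3 = (-0.1135, -0.1135, 0)
rvec = (-0.1532, -0.6657, -0.0147), |rvec| = θ = 0.68326 rad = 39.148°
Rodrigues: sinθ=0.63132, 1−cosθ=0.22448; R = I + sinθ·[k]× + (1−cosθ)·[k]×²:
    [+0.78681 +0.06262 -0.61402]
    [+0.03546 +0.98861 +0.14626]
    [+0.61618 -0.13685 +0.77562]
t = (0.1464, 0.2562, 1.1758) m
M0: Pc = R·M0+t = (+0.06421, +0.36438, +1.09033); u = 459.2·(+0.06421)/1.09033 + 326.7 = 353.7405, v = 460.9·(+0.36438)/1.09033 + 243.4 = 397.4304
M1: Pc = R·M1+t = (+0.24281, +0.37243, +1.23020); u = 459.2·(+0.24281)/1.23020 + 326.7 = 417.3340, v = 460.9·(+0.37243)/1.23020 + 243.4 = 382.9327
M2: Pc = R·M2+t = (+0.22859, +0.14802, +1.26127); u = 459.2·(+0.22859)/1.26127 + 326.7 = 409.9263, v = 460.9·(+0.14802)/1.26127 + 243.4 = 297.4892
M3: Pc = R·M3+t = (+0.04999, +0.13997, +1.12140); u = 459.2·(+0.04999)/1.12140 + 326.7 = 347.1704, v = 460.9·(+0.13997)/1.12140 + 243.4 = 300.9278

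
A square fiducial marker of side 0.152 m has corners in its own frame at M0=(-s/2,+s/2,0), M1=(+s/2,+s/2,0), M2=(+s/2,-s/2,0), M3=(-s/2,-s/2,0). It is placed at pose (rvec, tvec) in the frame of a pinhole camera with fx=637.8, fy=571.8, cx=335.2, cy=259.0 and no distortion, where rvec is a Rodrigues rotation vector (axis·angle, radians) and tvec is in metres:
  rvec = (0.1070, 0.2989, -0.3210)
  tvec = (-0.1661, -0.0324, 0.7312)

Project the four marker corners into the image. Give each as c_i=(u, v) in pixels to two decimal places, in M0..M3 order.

c0=(158.55, 305.50) c1=(270.26, 272.60) c2=(224.57, 156.21) c3=(114.41, 196.69)

Intrinsics K: fx=637.8, fy=571.8, cx=335.2, cy=259.0
Marker side s = 0.152 m; corners in marker frame (Z=0):
  M0 = (-0.0760, +0.0760, 0)
  M1 = (+0.0760, +0.0760, 0)
  M2 = (+0.0760, -0.0760, 0)
  M3 = (-0.0760, -0.0760, 0)
rvec = (0.1070, 0.2989, -0.3210), |rvec| = θ = 0.45148 rad = 25.868°
Rodrigues: sinθ=0.43629, 1−cosθ=0.10020; R = I + sinθ·[k]× + (1−cosθ)·[k]×²:
    [+0.90543 +0.32593 +0.27197]
    [-0.29448 +0.94372 -0.15057]
    [-0.30573 +0.05624 +0.95046]
t = (-0.1661, -0.0324, 0.7312) m
M0: Pc = R·M0+t = (-0.21014, +0.06170, +0.75871); u = 637.8·(-0.21014)/0.75871 + 335.2 = 158.5464, v = 571.8·(+0.06170)/0.75871 + 259.0 = 305.5028
M1: Pc = R·M1+t = (-0.07252, +0.01694, +0.71224); u = 637.8·(-0.07252)/0.71224 + 335.2 = 270.2622, v = 571.8·(+0.01694)/0.71224 + 259.0 = 272.6014
M2: Pc = R·M2+t = (-0.12206, -0.12650, +0.70369); u = 637.8·(-0.12206)/0.70369 + 335.2 = 224.5713, v = 571.8·(-0.12650)/0.70369 + 259.0 = 156.2065
M3: Pc = R·M3+t = (-0.25968, -0.08174, +0.75016); u = 637.8·(-0.25968)/0.75016 + 335.2 = 114.4129, v = 571.8·(-0.08174)/0.75016 + 259.0 = 196.6933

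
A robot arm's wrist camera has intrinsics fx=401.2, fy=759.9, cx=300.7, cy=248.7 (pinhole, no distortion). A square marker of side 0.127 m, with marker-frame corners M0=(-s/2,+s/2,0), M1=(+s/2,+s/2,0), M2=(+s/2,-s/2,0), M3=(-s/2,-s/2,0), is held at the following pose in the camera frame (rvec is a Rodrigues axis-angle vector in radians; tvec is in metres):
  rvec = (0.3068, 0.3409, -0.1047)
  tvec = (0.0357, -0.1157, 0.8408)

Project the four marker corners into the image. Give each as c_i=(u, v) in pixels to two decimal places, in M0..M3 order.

c0=(294.24, 203.53) c1=(351.01, 195.45) c2=(343.54, 78.88) c3=(284.79, 93.32)

Intrinsics K: fx=401.2, fy=759.9, cx=300.7, cy=248.7
Marker side s = 0.127 m; corners in marker frame (Z=0):
  M0 = (-0.0635, +0.0635, 0)
  M1 = (+0.0635, +0.0635, 0)
  M2 = (+0.0635, -0.0635, 0)
  M3 = (-0.0635, -0.0635, 0)
rvec = (0.3068, 0.3409, -0.1047), |rvec| = θ = 0.47043 rad = 26.953°
Rodrigues: sinθ=0.45327, 1−cosθ=0.10862; R = I + sinθ·[k]× + (1−cosθ)·[k]×²:
    [+0.93758 +0.15222 +0.31270]
    [-0.04954 +0.94842 -0.31313]
    [-0.34423 +0.27809 +0.89676]
t = (0.0357, -0.1157, 0.8408) m
M0: Pc = R·M0+t = (-0.01417, -0.05233, +0.88032); u = 401.2·(-0.01417)/0.88032 + 300.7 = 294.2420, v = 759.9·(-0.05233)/0.88032 + 248.7 = 203.5286
M1: Pc = R·M1+t = (+0.10490, -0.05862, +0.83660); u = 401.2·(+0.10490)/0.83660 + 300.7 = 351.0068, v = 759.9·(-0.05862)/0.83660 + 248.7 = 195.4529
M2: Pc = R·M2+t = (+0.08557, -0.17907, +0.80128); u = 401.2·(+0.08557)/0.80128 + 300.7 = 343.5448, v = 759.9·(-0.17907)/0.80128 + 248.7 = 78.8776
M3: Pc = R·M3+t = (-0.03350, -0.17278, +0.84500); u = 401.2·(-0.03350)/0.84500 + 300.7 = 284.7935, v = 759.9·(-0.17278)/0.84500 + 248.7 = 93.3221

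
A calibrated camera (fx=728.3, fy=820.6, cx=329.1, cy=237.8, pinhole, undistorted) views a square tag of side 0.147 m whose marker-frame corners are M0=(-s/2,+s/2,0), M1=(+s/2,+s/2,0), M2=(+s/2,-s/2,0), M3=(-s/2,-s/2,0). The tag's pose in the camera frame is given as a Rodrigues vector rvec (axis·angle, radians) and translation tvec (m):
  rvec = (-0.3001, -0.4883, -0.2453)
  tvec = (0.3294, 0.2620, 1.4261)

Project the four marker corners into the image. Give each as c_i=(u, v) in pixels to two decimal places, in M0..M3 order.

Intrinsics K: fx=728.3, fy=820.6, cx=329.1, cy=237.8
Marker side s = 0.147 m; corners in marker frame (Z=0):
  M0 = (-0.0735, +0.0735, 0)
  M1 = (+0.0735, +0.0735, 0)
  M2 = (+0.0735, -0.0735, 0)
  M3 = (-0.0735, -0.0735, 0)
rvec = (-0.3001, -0.4883, -0.2453), |rvec| = θ = 0.62343 rad = 35.720°
Rodrigues: sinθ=0.58383, 1−cosθ=0.18812; R = I + sinθ·[k]× + (1−cosθ)·[k]×²:
    [+0.85547 +0.30064 -0.42165]
    [-0.15879 +0.92729 +0.33901]
    [+0.49291 -0.22306 +0.84100]
t = (0.3294, 0.2620, 1.4261) m
M0: Pc = R·M0+t = (+0.28862, +0.34183, +1.37348); u = 728.3·(+0.28862)/1.37348 + 329.1 = 482.1439, v = 820.6·(+0.34183)/1.37348 + 237.8 = 442.0283
M1: Pc = R·M1+t = (+0.41437, +0.31848, +1.44593); u = 728.3·(+0.41437)/1.44593 + 329.1 = 537.8154, v = 820.6·(+0.31848)/1.44593 + 237.8 = 418.5471
M2: Pc = R·M2+t = (+0.37018, +0.18217, +1.47872); u = 728.3·(+0.37018)/1.47872 + 329.1 = 511.4207, v = 820.6·(+0.18217)/1.47872 + 237.8 = 338.8950
M3: Pc = R·M3+t = (+0.24443, +0.20552, +1.40627); u = 728.3·(+0.24443)/1.40627 + 329.1 = 455.6872, v = 820.6·(+0.20552)/1.40627 + 237.8 = 357.7247

c0=(482.14, 442.03) c1=(537.82, 418.55) c2=(511.42, 338.90) c3=(455.69, 357.72)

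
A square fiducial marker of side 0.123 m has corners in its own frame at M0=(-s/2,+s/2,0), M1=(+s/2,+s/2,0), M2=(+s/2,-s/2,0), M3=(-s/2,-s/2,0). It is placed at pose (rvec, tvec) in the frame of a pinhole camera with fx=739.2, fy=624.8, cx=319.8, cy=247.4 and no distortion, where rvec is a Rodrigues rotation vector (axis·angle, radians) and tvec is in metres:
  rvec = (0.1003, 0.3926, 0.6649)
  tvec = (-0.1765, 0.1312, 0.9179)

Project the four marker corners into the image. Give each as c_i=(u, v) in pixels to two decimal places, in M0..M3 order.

Intrinsics K: fx=739.2, fy=624.8, cx=319.8, cy=247.4
Marker side s = 0.123 m; corners in marker frame (Z=0):
  M0 = (-0.0615, +0.0615, 0)
  M1 = (+0.0615, +0.0615, 0)
  M2 = (+0.0615, -0.0615, 0)
  M3 = (-0.0615, -0.0615, 0)
rvec = (0.1003, 0.3926, 0.6649), |rvec| = θ = 0.77864 rad = 44.613°
Rodrigues: sinθ=0.70231, 1−cosθ=0.28813; R = I + sinθ·[k]× + (1−cosθ)·[k]×²:
    [+0.71665 -0.58101 +0.38581]
    [+0.61843 +0.78512 +0.03359]
    [-0.32242 +0.21453 +0.92197]
t = (-0.1765, 0.1312, 0.9179) m
M0: Pc = R·M0+t = (-0.25631, +0.14145, +0.95092); u = 739.2·(-0.25631)/0.95092 + 319.8 = 120.5606, v = 624.8·(+0.14145)/0.95092 + 247.4 = 340.3399
M1: Pc = R·M1+t = (-0.16816, +0.21752, +0.91126); u = 739.2·(-0.16816)/0.91126 + 319.8 = 183.3934, v = 624.8·(+0.21752)/0.91126 + 247.4 = 396.5395
M2: Pc = R·M2+t = (-0.09669, +0.12095, +0.88488); u = 739.2·(-0.09669)/0.88488 + 319.8 = 239.0246, v = 624.8·(+0.12095)/0.88488 + 247.4 = 332.8004
M3: Pc = R·M3+t = (-0.18484, +0.04488, +0.92454); u = 739.2·(-0.18484)/0.92454 + 319.8 = 172.0121, v = 624.8·(+0.04488)/0.92454 + 247.4 = 277.7309

c0=(120.56, 340.34) c1=(183.39, 396.54) c2=(239.02, 332.80) c3=(172.01, 277.73)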